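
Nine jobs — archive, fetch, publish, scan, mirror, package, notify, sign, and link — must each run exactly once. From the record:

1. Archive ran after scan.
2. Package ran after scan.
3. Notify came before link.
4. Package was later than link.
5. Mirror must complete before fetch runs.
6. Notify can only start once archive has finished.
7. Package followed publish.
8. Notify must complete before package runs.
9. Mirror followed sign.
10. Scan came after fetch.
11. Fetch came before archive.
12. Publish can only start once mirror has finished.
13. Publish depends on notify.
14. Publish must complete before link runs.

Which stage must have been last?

package

Every other stage has a chain of constraints placing it before package, so package is last.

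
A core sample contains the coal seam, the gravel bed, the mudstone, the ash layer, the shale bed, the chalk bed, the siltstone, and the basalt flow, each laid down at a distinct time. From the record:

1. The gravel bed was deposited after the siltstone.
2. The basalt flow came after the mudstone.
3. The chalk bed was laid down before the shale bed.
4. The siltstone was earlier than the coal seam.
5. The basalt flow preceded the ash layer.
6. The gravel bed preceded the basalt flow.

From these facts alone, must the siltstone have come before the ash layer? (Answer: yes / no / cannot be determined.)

yes

Chain the constraints: the siltstone → the gravel bed → the basalt flow → the ash layer. Each link is directly stated, so the siltstone comes before the ash layer.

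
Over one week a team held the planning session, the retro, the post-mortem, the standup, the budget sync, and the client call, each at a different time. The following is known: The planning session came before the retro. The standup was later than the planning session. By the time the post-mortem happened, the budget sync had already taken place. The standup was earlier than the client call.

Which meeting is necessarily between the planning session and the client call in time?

the standup

Tracing the constraints gives the planning session → the standup → the client call, so the standup sits after the planning session and before the client call.
No other meeting is forced both after the planning session and before the client call.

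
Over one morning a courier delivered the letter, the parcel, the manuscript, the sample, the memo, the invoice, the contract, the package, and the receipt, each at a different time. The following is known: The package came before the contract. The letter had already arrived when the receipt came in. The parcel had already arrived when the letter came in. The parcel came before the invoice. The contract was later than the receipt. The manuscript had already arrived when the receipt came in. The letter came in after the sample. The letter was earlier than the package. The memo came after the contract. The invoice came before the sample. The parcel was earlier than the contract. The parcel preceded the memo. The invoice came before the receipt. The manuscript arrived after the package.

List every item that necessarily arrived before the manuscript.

the invoice, the letter, the package, the parcel, the sample

Directly stated before the manuscript: the package.
The invoice reaches the manuscript via the invoice → the sample → the letter → the package → the manuscript.
The letter reaches the manuscript via the letter → the package → the manuscript.
The parcel reaches the manuscript via the parcel → the letter → the package → the manuscript.
Likewise the sample reaches the manuscript by chaining the stated constraints.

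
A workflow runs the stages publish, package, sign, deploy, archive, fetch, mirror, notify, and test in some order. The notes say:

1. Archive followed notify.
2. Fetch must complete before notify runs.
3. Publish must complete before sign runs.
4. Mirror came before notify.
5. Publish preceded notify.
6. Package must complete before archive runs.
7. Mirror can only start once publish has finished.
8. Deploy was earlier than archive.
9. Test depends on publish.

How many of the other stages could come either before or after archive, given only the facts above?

2

Forced before archive: deploy, fetch, mirror, notify, package, and publish.
That leaves sign and test with no forced order relative to archive — 2.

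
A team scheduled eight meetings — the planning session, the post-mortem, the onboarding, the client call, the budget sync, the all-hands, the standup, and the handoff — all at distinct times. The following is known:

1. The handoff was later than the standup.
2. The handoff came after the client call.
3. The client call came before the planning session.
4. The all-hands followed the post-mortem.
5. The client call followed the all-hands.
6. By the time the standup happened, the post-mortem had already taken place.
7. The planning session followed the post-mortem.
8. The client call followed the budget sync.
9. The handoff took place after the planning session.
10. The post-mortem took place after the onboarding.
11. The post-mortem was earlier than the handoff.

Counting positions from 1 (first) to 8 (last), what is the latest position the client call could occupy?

The client call must come before the handoff and the planning session — 2 meetings forced after it.
Everything else can be placed before the client call in some valid order, so the client call can sit as late as position 8 − 2 = 6.

6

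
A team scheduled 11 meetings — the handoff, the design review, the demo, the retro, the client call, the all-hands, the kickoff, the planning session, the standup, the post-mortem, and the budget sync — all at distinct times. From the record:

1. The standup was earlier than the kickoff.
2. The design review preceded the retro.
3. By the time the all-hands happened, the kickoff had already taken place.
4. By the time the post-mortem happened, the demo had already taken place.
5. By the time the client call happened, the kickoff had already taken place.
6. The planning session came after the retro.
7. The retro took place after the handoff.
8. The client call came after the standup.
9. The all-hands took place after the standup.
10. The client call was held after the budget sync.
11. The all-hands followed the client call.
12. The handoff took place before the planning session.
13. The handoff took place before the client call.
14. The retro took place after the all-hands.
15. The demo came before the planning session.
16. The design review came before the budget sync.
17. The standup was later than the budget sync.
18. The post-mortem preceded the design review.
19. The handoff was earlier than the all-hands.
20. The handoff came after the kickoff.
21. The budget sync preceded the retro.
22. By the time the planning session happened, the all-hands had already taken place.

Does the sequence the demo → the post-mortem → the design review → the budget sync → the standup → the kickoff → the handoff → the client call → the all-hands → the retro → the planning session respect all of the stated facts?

Check each stated constraint against the proposed order — e.g. the design review is ahead of the retro; the demo is ahead of the planning session. Every pair is in the required order; nothing is violated.

yes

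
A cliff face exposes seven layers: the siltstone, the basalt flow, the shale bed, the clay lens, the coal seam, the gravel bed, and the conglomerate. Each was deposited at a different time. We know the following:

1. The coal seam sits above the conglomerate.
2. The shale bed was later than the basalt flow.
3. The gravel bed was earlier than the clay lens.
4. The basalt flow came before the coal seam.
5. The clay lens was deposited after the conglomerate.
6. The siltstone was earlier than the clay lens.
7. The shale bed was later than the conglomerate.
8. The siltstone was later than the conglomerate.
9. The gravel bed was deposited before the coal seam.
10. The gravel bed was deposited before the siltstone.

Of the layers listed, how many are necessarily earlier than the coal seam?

3

Directly stated before the coal seam: the basalt flow, the conglomerate, and the gravel bed.
That's the basalt flow, the conglomerate, and the gravel bed — 3 in all.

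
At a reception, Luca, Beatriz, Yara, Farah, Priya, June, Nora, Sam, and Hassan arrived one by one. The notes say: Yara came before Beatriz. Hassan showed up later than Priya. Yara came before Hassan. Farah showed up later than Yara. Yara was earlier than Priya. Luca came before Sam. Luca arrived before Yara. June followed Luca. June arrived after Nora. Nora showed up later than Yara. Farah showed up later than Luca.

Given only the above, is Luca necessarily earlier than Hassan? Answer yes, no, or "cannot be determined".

Chain the constraints: Luca → Yara → Hassan. Each link is directly stated, so Luca comes before Hassan.

yes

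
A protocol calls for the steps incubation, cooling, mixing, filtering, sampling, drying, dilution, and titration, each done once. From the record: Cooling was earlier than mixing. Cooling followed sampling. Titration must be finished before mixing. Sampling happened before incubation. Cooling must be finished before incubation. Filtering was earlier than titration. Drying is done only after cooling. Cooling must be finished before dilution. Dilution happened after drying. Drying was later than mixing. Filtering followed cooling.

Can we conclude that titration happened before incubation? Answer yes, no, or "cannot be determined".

cannot be determined

No chain of stated constraints runs from titration to incubation, and none runs from incubation to titration either.
So the relative order of titration and incubation is not fixed by the given facts.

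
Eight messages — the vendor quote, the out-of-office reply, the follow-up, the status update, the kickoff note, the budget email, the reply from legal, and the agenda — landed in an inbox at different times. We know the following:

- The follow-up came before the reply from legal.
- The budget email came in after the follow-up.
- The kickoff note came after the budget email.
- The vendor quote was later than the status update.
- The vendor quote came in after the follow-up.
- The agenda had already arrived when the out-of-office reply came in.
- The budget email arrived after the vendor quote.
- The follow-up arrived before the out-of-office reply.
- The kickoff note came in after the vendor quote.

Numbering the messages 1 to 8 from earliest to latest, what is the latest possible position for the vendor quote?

The vendor quote must come before the budget email and the kickoff note — 2 messages forced after it.
Everything else can be placed before the vendor quote in some valid order, so the vendor quote can sit as late as position 8 − 2 = 6.

6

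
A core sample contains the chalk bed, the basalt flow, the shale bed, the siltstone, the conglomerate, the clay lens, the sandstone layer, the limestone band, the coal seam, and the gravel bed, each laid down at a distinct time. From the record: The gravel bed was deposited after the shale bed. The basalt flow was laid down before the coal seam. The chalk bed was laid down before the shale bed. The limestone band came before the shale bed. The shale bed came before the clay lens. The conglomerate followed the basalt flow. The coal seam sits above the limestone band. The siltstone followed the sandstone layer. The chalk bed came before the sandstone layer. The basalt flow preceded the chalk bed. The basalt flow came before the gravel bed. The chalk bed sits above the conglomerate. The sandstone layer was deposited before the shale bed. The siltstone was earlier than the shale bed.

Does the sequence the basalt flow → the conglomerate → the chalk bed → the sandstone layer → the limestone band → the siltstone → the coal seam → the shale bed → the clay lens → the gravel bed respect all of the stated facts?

Check each stated constraint against the proposed order — e.g. the basalt flow is ahead of the coal seam; the basalt flow is ahead of the gravel bed. Every pair is in the required order; nothing is violated.

yes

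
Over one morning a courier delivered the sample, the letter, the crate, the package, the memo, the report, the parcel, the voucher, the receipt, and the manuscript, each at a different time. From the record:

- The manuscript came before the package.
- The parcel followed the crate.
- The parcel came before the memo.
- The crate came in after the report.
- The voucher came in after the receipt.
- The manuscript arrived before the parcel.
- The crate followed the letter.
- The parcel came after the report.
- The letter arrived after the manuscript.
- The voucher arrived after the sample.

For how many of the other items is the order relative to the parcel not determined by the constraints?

Forced before the parcel: the crate, the letter, the manuscript, and the report; forced after the parcel: the memo.
That leaves the package, the receipt, the sample, and the voucher with no forced order relative to the parcel — 4.

4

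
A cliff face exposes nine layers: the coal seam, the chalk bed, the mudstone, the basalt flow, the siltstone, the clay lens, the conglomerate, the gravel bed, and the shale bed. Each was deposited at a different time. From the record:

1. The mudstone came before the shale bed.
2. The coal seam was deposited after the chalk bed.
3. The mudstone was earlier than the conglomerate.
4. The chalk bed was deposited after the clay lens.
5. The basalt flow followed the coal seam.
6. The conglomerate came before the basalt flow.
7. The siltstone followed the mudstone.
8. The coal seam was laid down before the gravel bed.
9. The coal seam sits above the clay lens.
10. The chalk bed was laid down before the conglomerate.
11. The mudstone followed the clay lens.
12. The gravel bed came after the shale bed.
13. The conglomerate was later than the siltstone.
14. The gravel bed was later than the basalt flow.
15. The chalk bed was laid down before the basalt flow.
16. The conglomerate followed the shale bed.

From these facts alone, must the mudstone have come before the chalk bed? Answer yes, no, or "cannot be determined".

cannot be determined

No chain of stated constraints runs from the mudstone to the chalk bed, and none runs from the chalk bed to the mudstone either.
So the relative order of the mudstone and the chalk bed is not fixed by the given facts.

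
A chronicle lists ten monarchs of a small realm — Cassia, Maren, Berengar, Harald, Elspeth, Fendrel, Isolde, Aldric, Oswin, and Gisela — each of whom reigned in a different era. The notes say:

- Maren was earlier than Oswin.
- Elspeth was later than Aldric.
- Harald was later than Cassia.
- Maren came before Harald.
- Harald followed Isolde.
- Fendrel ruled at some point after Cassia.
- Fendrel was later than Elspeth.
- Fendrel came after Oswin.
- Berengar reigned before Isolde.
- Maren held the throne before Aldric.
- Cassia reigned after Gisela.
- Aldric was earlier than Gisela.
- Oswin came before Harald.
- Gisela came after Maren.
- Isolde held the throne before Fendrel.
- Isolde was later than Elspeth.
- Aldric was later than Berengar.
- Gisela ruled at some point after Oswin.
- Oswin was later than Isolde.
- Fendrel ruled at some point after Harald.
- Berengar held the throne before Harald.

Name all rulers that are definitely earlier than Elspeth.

Directly stated before Elspeth: Aldric.
Berengar reaches Elspeth via Berengar → Aldric → Elspeth.
Maren reaches Elspeth via Maren → Aldric → Elspeth.
No chain forces Cassia (or any of the others) ahead of Elspeth.

Aldric, Berengar, Maren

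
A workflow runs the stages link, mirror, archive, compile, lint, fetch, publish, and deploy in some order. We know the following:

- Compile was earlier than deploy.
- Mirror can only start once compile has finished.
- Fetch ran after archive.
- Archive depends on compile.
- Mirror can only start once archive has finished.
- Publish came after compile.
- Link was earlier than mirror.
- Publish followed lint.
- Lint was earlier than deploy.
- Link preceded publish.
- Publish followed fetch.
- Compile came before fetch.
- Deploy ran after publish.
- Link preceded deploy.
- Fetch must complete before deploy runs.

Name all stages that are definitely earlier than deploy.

archive, compile, fetch, link, lint, publish

Directly stated before deploy: compile, fetch, link, lint, and publish.
Archive reaches deploy via archive → fetch → deploy.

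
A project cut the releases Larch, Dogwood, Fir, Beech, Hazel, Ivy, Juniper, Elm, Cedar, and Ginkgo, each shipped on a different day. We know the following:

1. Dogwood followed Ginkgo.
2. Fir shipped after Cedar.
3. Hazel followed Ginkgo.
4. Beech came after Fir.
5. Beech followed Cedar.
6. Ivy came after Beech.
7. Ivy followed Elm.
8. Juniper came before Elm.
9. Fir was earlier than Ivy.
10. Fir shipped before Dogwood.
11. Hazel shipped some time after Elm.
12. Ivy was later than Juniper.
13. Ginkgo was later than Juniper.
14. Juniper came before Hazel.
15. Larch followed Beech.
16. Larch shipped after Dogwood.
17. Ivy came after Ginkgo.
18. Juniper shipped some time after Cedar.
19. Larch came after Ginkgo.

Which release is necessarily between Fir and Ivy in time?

Tracing the constraints gives Fir → Beech → Ivy, so Beech sits after Fir and before Ivy.
No other release is forced both after Fir and before Ivy.

Beech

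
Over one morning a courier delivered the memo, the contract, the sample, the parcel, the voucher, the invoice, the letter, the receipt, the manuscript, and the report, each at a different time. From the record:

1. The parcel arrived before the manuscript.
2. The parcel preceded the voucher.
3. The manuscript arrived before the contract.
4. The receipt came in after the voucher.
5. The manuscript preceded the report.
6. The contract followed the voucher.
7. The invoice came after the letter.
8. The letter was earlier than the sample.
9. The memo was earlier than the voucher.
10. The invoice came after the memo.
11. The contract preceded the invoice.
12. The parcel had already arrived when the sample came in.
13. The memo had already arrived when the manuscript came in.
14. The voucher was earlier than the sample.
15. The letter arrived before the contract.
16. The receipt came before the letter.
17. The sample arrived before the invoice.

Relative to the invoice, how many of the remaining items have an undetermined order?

1

Forced before the invoice: the contract, the letter, the manuscript, the memo, the parcel, the receipt, the sample, and the voucher.
That leaves the report with no forced order relative to the invoice — 1.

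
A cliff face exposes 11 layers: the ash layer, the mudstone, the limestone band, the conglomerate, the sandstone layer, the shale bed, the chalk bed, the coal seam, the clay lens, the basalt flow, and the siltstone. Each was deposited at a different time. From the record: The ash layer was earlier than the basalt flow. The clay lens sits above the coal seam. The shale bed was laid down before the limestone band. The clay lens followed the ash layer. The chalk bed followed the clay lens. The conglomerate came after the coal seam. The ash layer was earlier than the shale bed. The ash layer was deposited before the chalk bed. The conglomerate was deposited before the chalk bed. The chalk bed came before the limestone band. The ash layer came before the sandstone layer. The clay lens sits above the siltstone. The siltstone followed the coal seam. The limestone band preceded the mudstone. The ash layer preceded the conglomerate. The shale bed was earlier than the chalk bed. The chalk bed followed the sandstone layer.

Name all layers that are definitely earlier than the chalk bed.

Directly stated before the chalk bed: the ash layer, the clay lens, the conglomerate, the sandstone layer, and the shale bed.
The coal seam reaches the chalk bed via the coal seam → the clay lens → the chalk bed.
The siltstone reaches the chalk bed via the siltstone → the clay lens → the chalk bed.
No chain forces the basalt flow (or any of the others) ahead of the chalk bed.

the ash layer, the clay lens, the coal seam, the conglomerate, the sandstone layer, the shale bed, the siltstone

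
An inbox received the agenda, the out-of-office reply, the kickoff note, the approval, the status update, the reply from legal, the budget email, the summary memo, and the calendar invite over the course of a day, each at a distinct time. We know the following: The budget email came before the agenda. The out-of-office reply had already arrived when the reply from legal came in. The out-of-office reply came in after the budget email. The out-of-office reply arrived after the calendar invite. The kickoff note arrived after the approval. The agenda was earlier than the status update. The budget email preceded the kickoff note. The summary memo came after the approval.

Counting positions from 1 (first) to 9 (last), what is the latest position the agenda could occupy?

8

The agenda must come before the status update — 1 message forced after it.
Everything else can be placed before the agenda in some valid order, so the agenda can sit as late as position 9 − 1 = 8.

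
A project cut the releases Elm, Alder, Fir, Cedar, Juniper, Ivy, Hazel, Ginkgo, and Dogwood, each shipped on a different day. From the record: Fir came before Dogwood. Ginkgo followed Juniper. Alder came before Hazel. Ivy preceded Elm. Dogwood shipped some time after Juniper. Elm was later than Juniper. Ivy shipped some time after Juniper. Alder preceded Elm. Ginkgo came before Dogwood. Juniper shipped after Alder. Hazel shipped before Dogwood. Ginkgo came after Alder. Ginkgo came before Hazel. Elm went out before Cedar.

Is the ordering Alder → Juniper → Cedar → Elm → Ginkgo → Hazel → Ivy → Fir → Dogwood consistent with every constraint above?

no

The constraints require Ivy before Elm, but in the proposed sequence Elm appears ahead of Ivy. That one violation is enough.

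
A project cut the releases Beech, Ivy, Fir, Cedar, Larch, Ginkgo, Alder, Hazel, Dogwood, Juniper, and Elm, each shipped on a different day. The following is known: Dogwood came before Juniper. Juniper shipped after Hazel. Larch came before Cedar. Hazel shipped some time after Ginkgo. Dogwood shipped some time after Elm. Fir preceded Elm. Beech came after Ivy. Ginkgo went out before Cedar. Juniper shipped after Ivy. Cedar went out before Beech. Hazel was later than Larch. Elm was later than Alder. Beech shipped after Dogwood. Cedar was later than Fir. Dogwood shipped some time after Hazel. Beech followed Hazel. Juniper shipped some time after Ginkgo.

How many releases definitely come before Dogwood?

6

Directly stated before Dogwood: Elm and Hazel.
Alder reaches Dogwood via Alder → Elm → Dogwood.
Fir reaches Dogwood via Fir → Elm → Dogwood.
Ginkgo reaches Dogwood via Ginkgo → Hazel → Dogwood.
Likewise Larch reaches Dogwood by chaining the stated constraints.
That's Alder, Elm, Fir, Ginkgo, Hazel, and Larch — 6 in all.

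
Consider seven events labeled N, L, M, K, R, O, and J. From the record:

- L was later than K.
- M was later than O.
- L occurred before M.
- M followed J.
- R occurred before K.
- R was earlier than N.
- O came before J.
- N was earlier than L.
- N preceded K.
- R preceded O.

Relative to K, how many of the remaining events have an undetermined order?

2

Forced before K: N and R; forced after K: L and M.
That leaves J and O with no forced order relative to K — 2.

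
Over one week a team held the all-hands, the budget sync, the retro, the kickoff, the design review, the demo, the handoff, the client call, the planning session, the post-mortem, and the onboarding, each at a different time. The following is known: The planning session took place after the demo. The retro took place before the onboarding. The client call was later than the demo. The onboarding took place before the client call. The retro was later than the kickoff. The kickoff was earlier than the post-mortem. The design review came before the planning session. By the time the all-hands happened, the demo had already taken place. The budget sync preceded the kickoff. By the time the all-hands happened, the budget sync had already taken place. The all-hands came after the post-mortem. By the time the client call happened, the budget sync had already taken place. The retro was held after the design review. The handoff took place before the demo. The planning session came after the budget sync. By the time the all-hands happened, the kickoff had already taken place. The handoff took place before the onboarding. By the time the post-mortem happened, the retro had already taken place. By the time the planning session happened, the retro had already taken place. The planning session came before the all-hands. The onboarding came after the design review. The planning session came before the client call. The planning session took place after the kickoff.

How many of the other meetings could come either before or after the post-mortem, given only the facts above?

5

Forced before the post-mortem: the budget sync, the design review, the kickoff, and the retro; forced after the post-mortem: the all-hands.
That leaves the client call, the demo, the handoff, the onboarding, and the planning session with no forced order relative to the post-mortem — 5.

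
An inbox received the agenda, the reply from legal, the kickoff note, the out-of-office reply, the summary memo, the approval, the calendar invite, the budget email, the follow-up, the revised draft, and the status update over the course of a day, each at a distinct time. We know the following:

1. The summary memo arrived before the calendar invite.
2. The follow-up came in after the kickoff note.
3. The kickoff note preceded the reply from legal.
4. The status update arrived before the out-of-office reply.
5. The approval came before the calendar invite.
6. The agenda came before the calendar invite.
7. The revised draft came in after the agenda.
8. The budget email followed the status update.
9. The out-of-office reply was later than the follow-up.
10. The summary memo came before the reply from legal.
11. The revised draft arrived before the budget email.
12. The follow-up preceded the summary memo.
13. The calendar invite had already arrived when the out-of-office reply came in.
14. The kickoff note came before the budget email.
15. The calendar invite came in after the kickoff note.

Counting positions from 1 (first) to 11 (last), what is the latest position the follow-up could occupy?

The follow-up must come before the calendar invite, the out-of-office reply, the reply from legal, and the summary memo — 4 messages forced after it.
Everything else can be placed before the follow-up in some valid order, so the follow-up can sit as late as position 11 − 4 = 7.

7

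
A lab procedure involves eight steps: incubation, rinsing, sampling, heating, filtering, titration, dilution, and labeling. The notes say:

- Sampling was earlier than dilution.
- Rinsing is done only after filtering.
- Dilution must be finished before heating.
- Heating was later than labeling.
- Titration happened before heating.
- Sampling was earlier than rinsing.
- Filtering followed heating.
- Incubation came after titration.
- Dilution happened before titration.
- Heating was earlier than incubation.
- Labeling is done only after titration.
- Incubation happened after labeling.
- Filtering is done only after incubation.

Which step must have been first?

sampling

Sampling has a chain of constraints placing it before every other step, so sampling must be first.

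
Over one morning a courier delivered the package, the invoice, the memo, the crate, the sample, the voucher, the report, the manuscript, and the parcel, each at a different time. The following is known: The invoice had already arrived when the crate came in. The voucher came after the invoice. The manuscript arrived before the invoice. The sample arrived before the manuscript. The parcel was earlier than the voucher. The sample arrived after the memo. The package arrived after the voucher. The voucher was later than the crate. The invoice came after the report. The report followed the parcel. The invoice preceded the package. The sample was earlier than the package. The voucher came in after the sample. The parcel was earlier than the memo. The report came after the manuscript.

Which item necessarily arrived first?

The parcel has a chain of constraints placing it before every other item, so the parcel must be first.

the parcel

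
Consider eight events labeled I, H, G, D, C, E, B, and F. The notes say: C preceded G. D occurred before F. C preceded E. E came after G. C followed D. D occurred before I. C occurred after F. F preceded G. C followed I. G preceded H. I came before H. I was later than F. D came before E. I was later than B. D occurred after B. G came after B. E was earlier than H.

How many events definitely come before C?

Directly stated before C: D, F, and I.
B reaches C via B → I → C.
No chain forces H (or any of the others) ahead of C.
That's B, D, F, and I — 4 in all.

4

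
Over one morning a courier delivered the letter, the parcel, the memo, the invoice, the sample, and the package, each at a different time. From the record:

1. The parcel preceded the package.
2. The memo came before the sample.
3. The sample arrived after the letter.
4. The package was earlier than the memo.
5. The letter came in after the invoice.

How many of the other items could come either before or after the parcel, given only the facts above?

2

Forced after the parcel: the memo, the package, and the sample.
That leaves the invoice and the letter with no forced order relative to the parcel — 2.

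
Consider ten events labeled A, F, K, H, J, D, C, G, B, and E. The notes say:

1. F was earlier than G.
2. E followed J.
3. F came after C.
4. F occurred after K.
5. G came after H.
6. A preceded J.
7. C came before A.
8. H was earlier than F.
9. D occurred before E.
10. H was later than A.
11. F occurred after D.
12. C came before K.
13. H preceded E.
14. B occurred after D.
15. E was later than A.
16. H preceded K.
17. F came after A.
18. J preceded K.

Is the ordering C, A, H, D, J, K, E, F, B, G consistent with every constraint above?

Check each stated constraint against the proposed order — e.g. H is ahead of G; C is ahead of F. Every pair is in the required order; nothing is violated.

yes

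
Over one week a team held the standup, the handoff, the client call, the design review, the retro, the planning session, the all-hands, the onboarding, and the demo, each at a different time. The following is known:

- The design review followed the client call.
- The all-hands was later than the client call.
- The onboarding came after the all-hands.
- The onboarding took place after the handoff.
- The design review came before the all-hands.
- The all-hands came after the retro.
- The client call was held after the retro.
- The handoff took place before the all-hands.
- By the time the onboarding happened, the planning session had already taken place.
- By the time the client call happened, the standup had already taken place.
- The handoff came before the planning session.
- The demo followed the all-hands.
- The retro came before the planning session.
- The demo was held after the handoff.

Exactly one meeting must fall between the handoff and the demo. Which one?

Tracing the constraints gives the handoff → the all-hands → the demo, so the all-hands sits after the handoff and before the demo.
No other meeting is forced both after the handoff and before the demo.

the all-hands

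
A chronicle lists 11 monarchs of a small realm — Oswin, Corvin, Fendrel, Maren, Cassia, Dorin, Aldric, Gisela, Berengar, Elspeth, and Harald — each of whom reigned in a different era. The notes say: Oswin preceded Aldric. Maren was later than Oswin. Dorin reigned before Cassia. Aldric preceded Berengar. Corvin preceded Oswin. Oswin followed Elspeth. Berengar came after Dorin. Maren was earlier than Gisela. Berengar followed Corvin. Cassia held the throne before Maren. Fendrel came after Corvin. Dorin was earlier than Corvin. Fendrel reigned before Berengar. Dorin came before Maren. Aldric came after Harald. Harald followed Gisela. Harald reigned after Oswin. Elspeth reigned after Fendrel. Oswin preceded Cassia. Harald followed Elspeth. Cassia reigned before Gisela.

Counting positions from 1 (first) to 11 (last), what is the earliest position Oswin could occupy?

Corvin, Dorin, Elspeth, and Fendrel must all come before Oswin — 4 forced predecessors.
Nothing else is forced ahead of Oswin, so their earliest slot is position 4 + 1 = 5.

5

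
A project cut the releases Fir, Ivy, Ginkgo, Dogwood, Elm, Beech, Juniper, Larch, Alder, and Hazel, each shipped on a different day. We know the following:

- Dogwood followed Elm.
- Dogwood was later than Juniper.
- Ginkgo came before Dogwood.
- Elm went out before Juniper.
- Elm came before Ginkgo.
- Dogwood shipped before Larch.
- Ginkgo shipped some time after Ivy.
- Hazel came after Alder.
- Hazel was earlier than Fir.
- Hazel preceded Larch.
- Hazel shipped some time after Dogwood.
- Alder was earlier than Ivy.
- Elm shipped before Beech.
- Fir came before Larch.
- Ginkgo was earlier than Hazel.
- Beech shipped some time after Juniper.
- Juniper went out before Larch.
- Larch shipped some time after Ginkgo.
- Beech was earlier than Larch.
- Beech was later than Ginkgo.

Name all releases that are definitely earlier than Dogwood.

Directly stated before Dogwood: Elm, Ginkgo, and Juniper.
Alder reaches Dogwood via Alder → Ivy → Ginkgo → Dogwood.
Ivy reaches Dogwood via Ivy → Ginkgo → Dogwood.

Alder, Elm, Ginkgo, Ivy, Juniper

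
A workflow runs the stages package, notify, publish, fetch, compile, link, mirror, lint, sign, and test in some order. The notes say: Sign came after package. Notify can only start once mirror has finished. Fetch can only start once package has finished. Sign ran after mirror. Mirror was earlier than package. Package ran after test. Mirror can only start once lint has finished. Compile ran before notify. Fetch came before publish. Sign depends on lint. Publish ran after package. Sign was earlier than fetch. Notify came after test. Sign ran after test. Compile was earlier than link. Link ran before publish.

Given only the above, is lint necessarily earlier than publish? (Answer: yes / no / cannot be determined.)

yes

Chain the constraints: lint → mirror → package → publish. Each link is directly stated, so lint comes before publish.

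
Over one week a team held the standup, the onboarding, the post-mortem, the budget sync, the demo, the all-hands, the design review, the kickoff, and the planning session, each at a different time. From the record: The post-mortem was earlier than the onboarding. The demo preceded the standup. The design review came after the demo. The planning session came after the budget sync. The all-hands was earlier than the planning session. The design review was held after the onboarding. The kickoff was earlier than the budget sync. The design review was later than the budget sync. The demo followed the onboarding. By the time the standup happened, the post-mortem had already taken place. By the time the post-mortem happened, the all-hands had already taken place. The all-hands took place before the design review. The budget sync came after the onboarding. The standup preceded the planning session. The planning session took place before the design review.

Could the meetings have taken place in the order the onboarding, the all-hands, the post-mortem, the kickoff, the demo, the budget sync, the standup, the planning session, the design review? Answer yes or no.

The constraints require the post-mortem before the onboarding, but in the proposed sequence the onboarding appears ahead of the post-mortem. That one violation is enough.

no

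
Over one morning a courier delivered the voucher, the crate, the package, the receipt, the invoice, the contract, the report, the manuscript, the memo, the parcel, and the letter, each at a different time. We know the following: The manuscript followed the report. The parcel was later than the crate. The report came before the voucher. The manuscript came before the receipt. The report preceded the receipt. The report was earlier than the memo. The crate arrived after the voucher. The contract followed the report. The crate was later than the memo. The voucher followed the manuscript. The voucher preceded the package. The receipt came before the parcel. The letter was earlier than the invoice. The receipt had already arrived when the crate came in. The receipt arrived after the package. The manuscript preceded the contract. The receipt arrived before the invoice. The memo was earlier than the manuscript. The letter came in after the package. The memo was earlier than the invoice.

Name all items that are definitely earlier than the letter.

the manuscript, the memo, the package, the report, the voucher

Directly stated before the letter: the package.
The manuscript reaches the letter via the manuscript → the voucher → the package → the letter.
The memo reaches the letter via the memo → the manuscript → the voucher → the package → the letter.
The report reaches the letter via the report → the voucher → the package → the letter.
Likewise the voucher reaches the letter by chaining the stated constraints.
No chain forces the receipt (or any of the others) ahead of the letter.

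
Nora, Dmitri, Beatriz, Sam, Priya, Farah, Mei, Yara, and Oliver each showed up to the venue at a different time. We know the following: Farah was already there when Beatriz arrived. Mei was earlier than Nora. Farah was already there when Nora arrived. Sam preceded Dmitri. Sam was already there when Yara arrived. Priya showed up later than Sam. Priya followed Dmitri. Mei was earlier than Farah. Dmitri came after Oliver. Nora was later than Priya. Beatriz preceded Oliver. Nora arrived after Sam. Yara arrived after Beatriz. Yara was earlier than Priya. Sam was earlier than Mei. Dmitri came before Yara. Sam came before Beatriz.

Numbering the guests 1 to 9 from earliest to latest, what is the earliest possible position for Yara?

7

Beatriz, Dmitri, Farah, Mei, Oliver, and Sam must all come before Yara — 6 forced predecessors.
Nothing else is forced ahead of Yara, so their earliest slot is position 6 + 1 = 7.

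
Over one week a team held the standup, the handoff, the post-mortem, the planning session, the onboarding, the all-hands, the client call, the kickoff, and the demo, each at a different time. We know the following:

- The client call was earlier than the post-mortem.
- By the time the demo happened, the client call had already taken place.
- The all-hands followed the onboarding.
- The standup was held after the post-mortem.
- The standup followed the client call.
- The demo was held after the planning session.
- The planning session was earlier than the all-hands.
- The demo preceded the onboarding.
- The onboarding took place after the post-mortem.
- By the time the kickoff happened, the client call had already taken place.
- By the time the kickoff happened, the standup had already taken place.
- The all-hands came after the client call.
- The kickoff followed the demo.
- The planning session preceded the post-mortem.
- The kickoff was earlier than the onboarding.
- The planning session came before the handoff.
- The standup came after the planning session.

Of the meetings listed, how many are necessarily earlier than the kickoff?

Directly stated before the kickoff: the client call, the demo, and the standup.
The planning session reaches the kickoff via the planning session → the standup → the kickoff.
The post-mortem reaches the kickoff via the post-mortem → the standup → the kickoff.
No chain forces the onboarding (or any of the others) ahead of the kickoff.
That's the client call, the demo, the planning session, the post-mortem, and the standup — 5 in all.

5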